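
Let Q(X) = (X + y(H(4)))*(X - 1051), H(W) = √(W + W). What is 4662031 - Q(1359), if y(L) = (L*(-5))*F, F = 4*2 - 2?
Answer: 4243459 + 18480*√2 ≈ 4.2696e+6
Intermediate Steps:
F = 6 (F = 8 - 2 = 6)
H(W) = √2*√W (H(W) = √(2*W) = √2*√W)
y(L) = -30*L (y(L) = (L*(-5))*6 = -5*L*6 = -30*L)
Q(X) = (-1051 + X)*(X - 60*√2) (Q(X) = (X - 30*√2*√4)*(X - 1051) = (X - 30*√2*2)*(-1051 + X) = (X - 60*√2)*(-1051 + X) = (-1051 + X)*(X - 60*√2))
4662031 - Q(1359) = 4662031 - (1359² - 1051*1359 + 63060*√2 - 60*1359*√2) = 4662031 - (1846881 - 1428309 + 63060*√2 - 81540*√2) = 4662031 - (418572 - 18480*√2) = 4662031 + (-418572 + 18480*√2) = 4243459 + 18480*√2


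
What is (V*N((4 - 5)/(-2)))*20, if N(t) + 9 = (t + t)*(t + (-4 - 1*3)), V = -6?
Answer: 1860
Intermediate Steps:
N(t) = -9 + 2*t*(-7 + t) (N(t) = -9 + (t + t)*(t + (-4 - 1*3)) = -9 + (2*t)*(t + (-4 - 3)) = -9 + (2*t)*(t - 7) = -9 + (2*t)*(-7 + t) = -9 + 2*t*(-7 + t))
(V*N((4 - 5)/(-2)))*20 = -6*(-9 - 14*(4 - 5)/(-2) + 2*((4 - 5)/(-2))²)*20 = -6*(-9 - (-14)*(-1)/2 + 2*(-1*(-½))²)*20 = -6*(-9 - 14*½ + 2*(½)²)*20 = -6*(-9 - 7 + 2*(¼))*20 = -6*(-9 - 7 + ½)*20 = -6*(-31/2)*20 = 93*20 = 1860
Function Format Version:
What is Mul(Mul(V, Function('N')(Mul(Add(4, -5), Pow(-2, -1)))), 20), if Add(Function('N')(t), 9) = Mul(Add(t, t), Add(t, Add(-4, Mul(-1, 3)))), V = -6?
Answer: 1860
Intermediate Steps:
Function('N')(t) = Add(-9, Mul(2, t, Add(-7, t))) (Function('N')(t) = Add(-9, Mul(Add(t, t), Add(t, Add(-4, Mul(-1, 3))))) = Add(-9, Mul(Mul(2, t), Add(t, Add(-4, -3)))) = Add(-9, Mul(Mul(2, t), Add(t, -7))) = Add(-9, Mul(Mul(2, t), Add(-7, t))) = Add(-9, Mul(2, t, Add(-7, t))))
Mul(Mul(V, Function('N')(Mul(Add(4, -5), Pow(-2, -1)))), 20) = Mul(Mul(-6, Add(-9, Mul(-14, Mul(Add(4, -5), Pow(-2, -1))), Mul(2, Pow(Mul(Add(4, -5), Pow(-2, -1)), 2)))), 20) = Mul(Mul(-6, Add(-9, Mul(-14, Mul(-1, Rational(-1, 2))), Mul(2, Pow(Mul(-1, Rational(-1, 2)), 2)))), 20) = Mul(Mul(-6, Add(-9, Mul(-14, Rational(1, 2)), Mul(2, Pow(Rational(1, 2), 2)))), 20) = Mul(Mul(-6, Add(-9, -7, Mul(2, Rational(1, 4)))), 20) = Mul(Mul(-6, Add(-9, -7, Rational(1, 2))), 20) = Mul(Mul(-6, Rational(-31, 2)), 20) = Mul(93, 20) = 1860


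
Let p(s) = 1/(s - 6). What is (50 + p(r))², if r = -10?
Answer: 638401/256 ≈ 2493.8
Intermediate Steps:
p(s) = 1/(-6 + s)
(50 + p(r))² = (50 + 1/(-6 - 10))² = (50 + 1/(-16))² = (50 - 1/16)² = (799/16)² = 638401/256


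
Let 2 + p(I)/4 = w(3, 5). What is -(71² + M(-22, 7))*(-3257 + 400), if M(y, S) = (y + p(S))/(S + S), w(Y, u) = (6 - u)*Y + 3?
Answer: 100806388/7 ≈ 1.4401e+7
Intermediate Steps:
w(Y, u) = 3 + Y*(6 - u) (w(Y, u) = Y*(6 - u) + 3 = 3 + Y*(6 - u))
p(I) = 16 (p(I) = -8 + 4*(3 + 6*3 - 1*3*5) = -8 + 4*(3 + 18 - 15) = -8 + 4*6 = -8 + 24 = 16)
M(y, S) = (16 + y)/(2*S) (M(y, S) = (y + 16)/(S + S) = (16 + y)/((2*S)) = (16 + y)*(1/(2*S)) = (16 + y)/(2*S))
-(71² + M(-22, 7))*(-3257 + 400) = -(71² + (½)*(16 - 22)/7)*(-3257 + 400) = -(5041 + (½)*(⅐)*(-6))*(-2857) = -(5041 - 3/7)*(-2857) = -35284*(-2857)/7 = -1*(-100806388/7) = 100806388/7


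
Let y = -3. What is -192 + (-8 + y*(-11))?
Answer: -167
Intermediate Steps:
-192 + (-8 + y*(-11)) = -192 + (-8 - 3*(-11)) = -192 + (-8 + 33) = -192 + 25 = -167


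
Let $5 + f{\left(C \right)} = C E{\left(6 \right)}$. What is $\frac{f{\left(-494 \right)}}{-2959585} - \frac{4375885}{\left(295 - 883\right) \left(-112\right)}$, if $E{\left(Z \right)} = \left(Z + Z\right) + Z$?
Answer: $- \frac{315858967973}{4753815360} \approx -66.443$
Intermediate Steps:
$E{\left(Z \right)} = 3 Z$ ($E{\left(Z \right)} = 2 Z + Z = 3 Z$)
$f{\left(C \right)} = -5 + 18 C$ ($f{\left(C \right)} = -5 + C 3 \cdot 6 = -5 + C 18 = -5 + 18 C$)
$\frac{f{\left(-494 \right)}}{-2959585} - \frac{4375885}{\left(295 - 883\right) \left(-112\right)} = \frac{-5 + 18 \left(-494\right)}{-2959585} - \frac{4375885}{\left(295 - 883\right) \left(-112\right)} = \left(-5 - 8892\right) \left(- \frac{1}{2959585}\right) - \frac{4375885}{\left(-588\right) \left(-112\right)} = \left(-8897\right) \left(- \frac{1}{2959585}\right) - \frac{4375885}{65856} = \frac{217}{72185} - \frac{4375885}{65856} = - \frac{315858967973}{4753815360}$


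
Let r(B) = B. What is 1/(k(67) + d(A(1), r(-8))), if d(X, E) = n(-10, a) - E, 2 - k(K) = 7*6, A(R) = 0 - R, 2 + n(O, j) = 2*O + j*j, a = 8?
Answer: 1/10 ≈ 0.10000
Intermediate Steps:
n(O, j) = -2 + j**2 + 2*O (n(O, j) = -2 + (2*O + j*j) = -2 + (2*O + j**2) = -2 + (j**2 + 2*O) = -2 + j**2 + 2*O)
A(R) = -R
k(K) = -40 (k(K) = 2 - 7*6 = 2 - 1*42 = 2 - 42 = -40)
d(X, E) = 42 - E (d(X, E) = (-2 + 8**2 + 2*(-10)) - E = (-2 + 64 - 20) - E = 42 - E)
1/(k(67) + d(A(1), r(-8))) = 1/(-40 + (42 - 1*(-8))) = 1/(-40 + (42 + 8)) = 1/(-40 + 50) = 1/10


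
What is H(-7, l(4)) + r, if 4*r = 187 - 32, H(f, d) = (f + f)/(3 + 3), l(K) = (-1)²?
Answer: 437/12 ≈ 36.417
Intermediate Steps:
l(K) = 1
H(f, d) = f/3 (H(f, d) = (2*f)/6 = (2*f)*(⅙) = f/3)
r = 155/4 (r = (187 - 32)/4 = (¼)*155 = 155/4 ≈ 38.750)
H(-7, l(4)) + r = (⅓)*(-7) + 155/4 = -7/3 + 155/4 = 437/12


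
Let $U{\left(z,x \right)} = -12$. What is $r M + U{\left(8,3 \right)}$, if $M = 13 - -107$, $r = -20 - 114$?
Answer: $-16092$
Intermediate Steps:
$r = -134$ ($r = -20 - 114 = -134$)
$M = 120$ ($M = 13 + 107 = 120$)
$r M + U{\left(8,3 \right)} = \left(-134\right) 120 - 12 = -16080 - 12 = -16092$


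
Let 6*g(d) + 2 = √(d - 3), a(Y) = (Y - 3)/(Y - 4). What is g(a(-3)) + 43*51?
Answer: 6578/3 + I*√105/42 ≈ 2192.7 + 0.24397*I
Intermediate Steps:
a(Y) = (-3 + Y)/(-4 + Y)
g(d) = -⅓ + √(-3 + d)/6 (g(d) = -⅓ + √(d - 3)/6 = -⅓ + √(-3 + d)/6)
g(a(-3)) + 43*51 = (-⅓ + √(-3 + (-3 - 3)/(-4 - 3))/6) + 43*51 = (-⅓ + √(-3 - 6/(-7))/6) + 2193 = (-⅓ + √(-3 - ⅐*(-6))/6) + 2193 = (-⅓ + √(-3 + 6/7)/6) + 2193 = (-⅓ + √(-15/7)/6) + 2193 = (-⅓ + (I*√105/7)/6) + 2193 = (-⅓ + I*√105/42) + 2193 = 6578/3 + I*√105/42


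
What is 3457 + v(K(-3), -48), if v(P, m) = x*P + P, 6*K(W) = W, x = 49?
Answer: 3432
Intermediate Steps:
K(W) = W/6
v(P, m) = 50*P (v(P, m) = 49*P + P = 50*P)
3457 + v(K(-3), -48) = 3457 + 50*((⅙)*(-3)) = 3457 + 50*(-½) = 3457 - 25 = 3432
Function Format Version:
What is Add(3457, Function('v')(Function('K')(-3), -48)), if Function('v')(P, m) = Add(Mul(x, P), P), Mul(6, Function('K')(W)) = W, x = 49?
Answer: 3432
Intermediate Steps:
Function('K')(W) = Mul(Rational(1, 6), W)
Function('v')(P, m) = Mul(50, P) (Function('v')(P, m) = Add(Mul(49, P), P) = Mul(50, P))
Add(3457, Function('v')(Function('K')(-3), -48)) = Add(3457, Mul(50, Mul(Rational(1, 6), -3))) = Add(3457, Mul(50, Rational(-1, 2))) = Add(3457, -25) = 3432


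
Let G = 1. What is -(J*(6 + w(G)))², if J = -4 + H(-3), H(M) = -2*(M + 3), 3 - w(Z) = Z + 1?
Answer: -784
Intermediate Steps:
w(Z) = 2 - Z (w(Z) = 3 - (Z + 1) = 3 - (1 + Z) = 3 + (-1 - Z) = 2 - Z)
H(M) = -6 - 2*M (H(M) = -2*(3 + M) = -6 - 2*M)
J = -4 (J = -4 + (-6 - 2*(-3)) = -4 + (-6 + 6) = -4 + 0 = -4)
-(J*(6 + w(G)))² = -(-4*(6 + (2 - 1*1)))² = -(-4*(6 + (2 - 1)))² = -(-4*(6 + 1))² = -(-4*7)² = -1*(-28)² = -1*784 = -784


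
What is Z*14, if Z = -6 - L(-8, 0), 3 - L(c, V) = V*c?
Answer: -126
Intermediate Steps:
L(c, V) = 3 - V*c
Z = -9 (Z = -6 - (3 - 1*0*(-8)) = -6 - (3 + 0) = -6 - 1*3 = -6 - 3 = -9)
Z*14 = -9*14 = -126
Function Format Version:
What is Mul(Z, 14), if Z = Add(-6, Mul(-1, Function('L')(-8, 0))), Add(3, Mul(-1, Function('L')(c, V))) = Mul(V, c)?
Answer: -126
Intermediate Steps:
Function('L')(c, V) = Add(3, Mul(-1, V, c)) (Function('L')(c, V) = Add(3, Mul(-1, Mul(V, c))) = Add(3, Mul(-1, V, c)))
Z = -9 (Z = Add(-6, Mul(-1, Add(3, Mul(-1, 0, -8)))) = Add(-6, Mul(-1, Add(3, 0))) = Add(-6, Mul(-1, 3)) = Add(-6, -3) = -9)
Mul(Z, 14) = Mul(-9, 14) = -126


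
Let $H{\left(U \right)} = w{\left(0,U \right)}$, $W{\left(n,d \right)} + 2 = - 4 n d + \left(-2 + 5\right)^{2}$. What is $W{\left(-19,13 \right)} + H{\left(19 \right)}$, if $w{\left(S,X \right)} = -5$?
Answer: $990$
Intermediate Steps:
$W{\left(n,d \right)} = 7 - 4 d n$ ($W{\left(n,d \right)} = -2 + \left(- 4 n d + \left(-2 + 5\right)^{2}\right) = -2 - \left(-9 + 4 d n\right) = 7 - 4 d n$)
$H{\left(U \right)} = -5$
$W{\left(-19,13 \right)} + H{\left(19 \right)} = \left(7 - 52 \left(-19\right)\right) - 5 = \left(7 + 988\right) - 5 = 995 - 5 = 990$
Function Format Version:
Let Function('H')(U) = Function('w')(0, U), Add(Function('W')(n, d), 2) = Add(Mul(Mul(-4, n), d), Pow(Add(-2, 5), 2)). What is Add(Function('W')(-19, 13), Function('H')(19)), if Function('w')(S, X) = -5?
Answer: 990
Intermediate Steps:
Function('W')(n, d) = Add(7, Mul(-4, d, n)) (Function('W')(n, d) = Add(-2, Add(Mul(Mul(-4, n), d), Pow(Add(-2, 5), 2))) = Add(-2, Add(Mul(-4, d, n), Pow(3, 2))) = Add(-2, Add(Mul(-4, d, n), 9)) = Add(-2, Add(9, Mul(-4, d, n))) = Add(7, Mul(-4, d, n)))
Function('H')(U) = -5
Add(Function('W')(-19, 13), Function('H')(19)) = Add(Add(7, Mul(-4, 13, -19)), -5) = Add(Add(7, 988), -5) = Add(995, -5) = 990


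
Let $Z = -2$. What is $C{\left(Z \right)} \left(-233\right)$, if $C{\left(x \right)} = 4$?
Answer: $-932$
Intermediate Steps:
$C{\left(Z \right)} \left(-233\right) = 4 \left(-233\right) = -932$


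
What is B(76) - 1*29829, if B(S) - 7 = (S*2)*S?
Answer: -18270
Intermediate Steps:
B(S) = 7 + 2*S² (B(S) = 7 + (S*2)*S = 7 + (2*S)*S = 7 + 2*S²)
B(76) - 1*29829 = (7 + 2*76²) - 1*29829 = (7 + 2*5776) - 29829 = (7 + 11552) - 29829 = 11559 - 29829 = -18270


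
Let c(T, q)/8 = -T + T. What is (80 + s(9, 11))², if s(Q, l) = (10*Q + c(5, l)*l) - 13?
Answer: 24649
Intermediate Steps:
c(T, q) = 0 (c(T, q) = 8*(-T + T) = 8*0 = 0)
s(Q, l) = -13 + 10*Q (s(Q, l) = (10*Q + 0*l) - 13 = (10*Q + 0) - 13 = 10*Q - 13 = -13 + 10*Q)
(80 + s(9, 11))² = (80 + (-13 + 10*9))² = (80 + (-13 + 90))² = (80 + 77)² = 157² = 24649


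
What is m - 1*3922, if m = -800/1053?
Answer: -4130666/1053 ≈ -3922.8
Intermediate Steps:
m = -800/1053 (m = -800*1/1053 = -800/1053 ≈ -0.75973)
m - 1*3922 = -800/1053 - 1*3922 = -800/1053 - 3922 = -4130666/1053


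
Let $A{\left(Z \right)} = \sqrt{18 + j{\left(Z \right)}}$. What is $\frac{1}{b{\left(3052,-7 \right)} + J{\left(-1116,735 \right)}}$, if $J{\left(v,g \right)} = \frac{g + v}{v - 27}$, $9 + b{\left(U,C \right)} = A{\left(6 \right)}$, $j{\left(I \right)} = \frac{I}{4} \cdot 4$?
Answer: $- \frac{39}{230} - \frac{9 \sqrt{6}}{230} \approx -0.26541$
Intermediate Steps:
$j{\left(I \right)} = I$ ($j{\left(I \right)} = I \frac{1}{4} \cdot 4 = \frac{I}{4} \cdot 4 = I$)
$A{\left(Z \right)} = \sqrt{18 + Z}$
$b{\left(U,C \right)} = -9 + 2 \sqrt{6}$ ($b{\left(U,C \right)} = -9 + \sqrt{18 + 6} = -9 + \sqrt{24} = -9 + 2 \sqrt{6}$)
$J{\left(v,g \right)} = \frac{g + v}{-27 + v}$
$\frac{1}{b{\left(3052,-7 \right)} + J{\left(-1116,735 \right)}} = \frac{1}{\left(-9 + 2 \sqrt{6}\right) + \frac{735 - 1116}{-27 - 1116}} = \frac{1}{\left(-9 + 2 \sqrt{6}\right) + \frac{1}{-1143} \left(-381\right)} = \frac{1}{\left(-9 + 2 \sqrt{6}\right) - - \frac{1}{3}} = \frac{1}{\left(-9 + 2 \sqrt{6}\right) + \frac{1}{3}} = \frac{1}{- \frac{26}{3} + 2 \sqrt{6}}$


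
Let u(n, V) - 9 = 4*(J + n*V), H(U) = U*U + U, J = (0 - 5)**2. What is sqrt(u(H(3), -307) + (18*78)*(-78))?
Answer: I*sqrt(124139) ≈ 352.33*I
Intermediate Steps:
J = 25 (J = (-5)**2 = 25)
H(U) = U + U**2 (H(U) = U**2 + U = U + U**2)
u(n, V) = 109 + 4*V*n (u(n, V) = 9 + 4*(25 + n*V) = 9 + 4*(25 + V*n) = 9 + (100 + 4*V*n) = 109 + 4*V*n)
sqrt(u(H(3), -307) + (18*78)*(-78)) = sqrt((109 + 4*(-307)*(3*(1 + 3))) + (18*78)*(-78)) = sqrt((109 + 4*(-307)*(3*4)) + 1404*(-78)) = sqrt((109 + 4*(-307)*12) - 109512) = sqrt((109 - 14736) - 109512) = sqrt(-14627 - 109512) = sqrt(-124139) = I*sqrt(124139)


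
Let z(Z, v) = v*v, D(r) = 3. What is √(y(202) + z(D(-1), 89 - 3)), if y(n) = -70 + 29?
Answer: √7355 ≈ 85.761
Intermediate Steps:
y(n) = -41
z(Z, v) = v²
√(y(202) + z(D(-1), 89 - 3)) = √(-41 + (89 - 3)²) = √(-41 + 86²) = √(-41 + 7396) = √7355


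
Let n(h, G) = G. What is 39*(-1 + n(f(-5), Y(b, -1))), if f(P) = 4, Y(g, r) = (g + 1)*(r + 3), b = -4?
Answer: -273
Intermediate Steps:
Y(g, r) = (1 + g)*(3 + r)
39*(-1 + n(f(-5), Y(b, -1))) = 39*(-1 + (3 - 1 + 3*(-4) - 4*(-1))) = 39*(-1 + (3 - 1 - 12 + 4)) = 39*(-1 - 6) = 39*(-7) = -273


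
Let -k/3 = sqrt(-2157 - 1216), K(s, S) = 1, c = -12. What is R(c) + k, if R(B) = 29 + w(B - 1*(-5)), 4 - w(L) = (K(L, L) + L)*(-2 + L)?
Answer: -21 - 3*I*sqrt(3373) ≈ -21.0 - 174.23*I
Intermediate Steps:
k = -3*I*sqrt(3373) (k = -3*sqrt(-2157 - 1216) = -3*I*sqrt(3373) ≈ -174.23*I)
w(L) = 4 - (1 + L)*(-2 + L)
R(B) = 40 + B - (5 + B)**2 (R(B) = 29 + (6 + (B - 1*(-5)) - (B - 1*(-5))**2) = 29 + (6 + (B + 5) - (B + 5)**2) = 29 + (6 + (5 + B) - (5 + B)**2) = 29 + (11 + B - (5 + B)**2) = 40 + B - (5 + B)**2)
R(c) + k = (40 - 12 - (5 - 12)**2) - 3*I*sqrt(3373) = (40 - 12 - 1*(-7)**2) - 3*I*sqrt(3373) = (40 - 12 - 1*49) - 3*I*sqrt(3373) = (40 - 12 - 49) - 3*I*sqrt(3373) = -21 - 3*I*sqrt(3373)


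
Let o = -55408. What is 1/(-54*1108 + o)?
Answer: -1/115240 ≈ -8.6775e-6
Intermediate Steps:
1/(-54*1108 + o) = 1/(-54*1108 - 55408) = 1/(-59832 - 55408) = 1/(-115240) = -1/115240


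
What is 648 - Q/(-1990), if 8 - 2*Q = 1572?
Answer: 644369/995 ≈ 647.61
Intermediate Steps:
Q = -782 (Q = 4 - ½*1572 = 4 - 786 = -782)
648 - Q/(-1990) = 648 - (-782)/(-1990) = 648 - (-782)*(-1)/1990 = 648 - 1*391/995 = 648 - 391/995 = 644369/995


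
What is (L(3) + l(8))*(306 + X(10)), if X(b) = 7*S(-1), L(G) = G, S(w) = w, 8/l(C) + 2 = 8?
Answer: 3887/3 ≈ 1295.7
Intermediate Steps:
l(C) = 4/3 (l(C) = 8/(-2 + 8) = 8/6 = 8*(⅙) = 4/3)
X(b) = -7 (X(b) = 7*(-1) = -7)
(L(3) + l(8))*(306 + X(10)) = (3 + 4/3)*(306 - 7) = (13/3)*299 = 3887/3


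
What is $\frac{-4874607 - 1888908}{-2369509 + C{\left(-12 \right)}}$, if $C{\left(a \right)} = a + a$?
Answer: $\frac{6763515}{2369533} \approx 2.8544$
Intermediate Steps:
$C{\left(a \right)} = 2 a$
$\frac{-4874607 - 1888908}{-2369509 + C{\left(-12 \right)}} = \frac{-4874607 - 1888908}{-2369509 + 2 \left(-12\right)} = - \frac{6763515}{-2369509 - 24} = - \frac{6763515}{-2369533} = \left(-6763515\right) \left(- \frac{1}{2369533}\right) = \frac{6763515}{2369533}$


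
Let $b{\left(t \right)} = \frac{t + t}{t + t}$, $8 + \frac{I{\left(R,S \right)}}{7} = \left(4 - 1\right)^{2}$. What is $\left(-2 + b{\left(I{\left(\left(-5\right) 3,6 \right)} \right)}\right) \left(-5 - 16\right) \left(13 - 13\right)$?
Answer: $0$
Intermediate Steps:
$I{\left(R,S \right)} = 7$ ($I{\left(R,S \right)} = -56 + 7 \left(4 - 1\right)^{2} = -56 + 7 \cdot 3^{2} = -56 + 7 \cdot 9 = -56 + 63 = 7$)
$b{\left(t \right)} = 1$ ($b{\left(t \right)} = \frac{2 t}{2 t} = 2 t \frac{1}{2 t} = 1$)
$\left(-2 + b{\left(I{\left(\left(-5\right) 3,6 \right)} \right)}\right) \left(-5 - 16\right) \left(13 - 13\right) = \left(-2 + 1\right) \left(-5 - 16\right) \left(13 - 13\right) = - (-5 - 16) 0 = \left(-1\right) \left(-21\right) 0 = 21 \cdot 0 = 0$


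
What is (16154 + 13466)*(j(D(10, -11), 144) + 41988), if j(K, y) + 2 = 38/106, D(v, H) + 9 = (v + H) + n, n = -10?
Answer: 65912704740/53 ≈ 1.2436e+9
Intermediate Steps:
D(v, H) = -19 + H + v (D(v, H) = -9 + ((v + H) - 10) = -9 + ((H + v) - 10) = -9 + (-10 + H + v) = -19 + H + v)
j(K, y) = -87/53 (j(K, y) = -2 + 38/106 = -2 + 38*(1/106) = -2 + 19/53 = -87/53)
(16154 + 13466)*(j(D(10, -11), 144) + 41988) = (16154 + 13466)*(-87/53 + 41988) = 29620*(2225277/53) = 65912704740/53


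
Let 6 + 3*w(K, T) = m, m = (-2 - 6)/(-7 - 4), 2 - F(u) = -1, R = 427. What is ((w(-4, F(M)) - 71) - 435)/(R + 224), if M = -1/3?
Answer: -16756/21483 ≈ -0.77997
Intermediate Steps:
M = -1/3 (M = -1*1/3 = -1/3 ≈ -0.33333)
F(u) = 3 (F(u) = 2 - 1*(-1) = 2 + 1 = 3)
m = 8/11 (m = -8/(-11) = -8*(-1/11) = 8/11 ≈ 0.72727)
w(K, T) = -58/33 (w(K, T) = -2 + (1/3)*(8/11) = -2 + 8/33 = -58/33)
((w(-4, F(M)) - 71) - 435)/(R + 224) = ((-58/33 - 71) - 435)/(427 + 224) = (-2401/33 - 435)/651 = -16756/33*1/651 = -16756/21483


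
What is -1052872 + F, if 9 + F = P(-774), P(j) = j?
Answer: -1053655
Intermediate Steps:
F = -783 (F = -9 - 774 = -783)
-1052872 + F = -1052872 - 783 = -1053655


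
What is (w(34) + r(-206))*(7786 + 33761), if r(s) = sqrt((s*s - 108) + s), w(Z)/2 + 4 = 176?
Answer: 14292168 + 41547*sqrt(42122) ≈ 2.2819e+7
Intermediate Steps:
w(Z) = 344 (w(Z) = -8 + 2*176 = -8 + 352 = 344)
r(s) = sqrt(-108 + s + s**2) (r(s) = sqrt((s**2 - 108) + s) = sqrt((-108 + s**2) + s) = sqrt(-108 + s + s**2))
(w(34) + r(-206))*(7786 + 33761) = (344 + sqrt(-108 - 206 + (-206)**2))*(7786 + 33761) = (344 + sqrt(-108 - 206 + 42436))*41547 = (344 + sqrt(42122))*41547 = 14292168 + 41547*sqrt(42122)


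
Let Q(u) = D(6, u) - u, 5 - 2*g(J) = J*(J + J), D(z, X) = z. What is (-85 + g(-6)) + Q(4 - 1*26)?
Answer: -181/2 ≈ -90.500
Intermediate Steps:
g(J) = 5/2 - J**2 (g(J) = 5/2 - J*(J + J)/2 = 5/2 - J*2*J/2 = 5/2 - J**2)
Q(u) = 6 - u
(-85 + g(-6)) + Q(4 - 1*26) = (-85 + (5/2 - 1*(-6)**2)) + (6 - (4 - 1*26)) = (-85 + (5/2 - 1*36)) + (6 - (4 - 26)) = (-85 + (5/2 - 36)) + (6 - 1*(-22)) = (-85 - 67/2) + (6 + 22) = -237/2 + 28 = -181/2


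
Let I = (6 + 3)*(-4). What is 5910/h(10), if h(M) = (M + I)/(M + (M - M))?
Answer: -29550/13 ≈ -2273.1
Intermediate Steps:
I = -36 (I = 9*(-4) = -36)
h(M) = (-36 + M)/M (h(M) = (M - 36)/(M + (M - M)) = (-36 + M)/(M + 0) = (-36 + M)/M)
5910/h(10) = 5910/(((-36 + 10)/10)) = 5910/(((1/10)*(-26))) = 5910/(-13/5) = 5910*(-5/13) = -29550/13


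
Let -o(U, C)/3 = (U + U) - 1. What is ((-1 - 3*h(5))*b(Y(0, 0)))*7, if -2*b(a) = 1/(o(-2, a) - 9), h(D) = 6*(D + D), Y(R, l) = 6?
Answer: 1267/12 ≈ 105.58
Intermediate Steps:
h(D) = 12*D (h(D) = 6*(2*D) = 12*D)
o(U, C) = 3 - 6*U (o(U, C) = -3*((U + U) - 1) = -3*(2*U - 1) = -3*(-1 + 2*U) = 3 - 6*U)
b(a) = -1/12 (b(a) = -1/(2*((3 - 6*(-2)) - 9)) = -1/(2*((3 + 12) - 9)) = -1/(2*(15 - 9)) = -1/2/6 = -1/2*1/6 = -1/12)
((-1 - 3*h(5))*b(Y(0, 0)))*7 = ((-1 - 36*5)*(-1/12))*7 = ((-1 - 3*60)*(-1/12))*7 = ((-1 - 180)*(-1/12))*7 = -181*(-1/12)*7 = (181/12)*7 = 1267/12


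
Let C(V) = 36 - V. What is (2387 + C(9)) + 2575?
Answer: 4989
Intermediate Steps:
(2387 + C(9)) + 2575 = (2387 + (36 - 1*9)) + 2575 = (2387 + (36 - 9)) + 2575 = (2387 + 27) + 2575 = 2414 + 2575 = 4989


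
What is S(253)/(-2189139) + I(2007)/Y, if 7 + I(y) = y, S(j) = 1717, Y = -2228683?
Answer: -8204926711/4878896873937 ≈ -0.0016817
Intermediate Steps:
I(y) = -7 + y
S(253)/(-2189139) + I(2007)/Y = 1717/(-2189139) + (-7 + 2007)/(-2228683) = 1717*(-1/2189139) + 2000*(-1/2228683) = -1717/2189139 - 2000/2228683 = -8204926711/4878896873937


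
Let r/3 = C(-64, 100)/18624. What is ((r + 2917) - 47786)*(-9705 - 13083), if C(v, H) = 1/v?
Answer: 101560374158913/99328 ≈ 1.0225e+9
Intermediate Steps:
r = -1/397312 (r = 3*(1/(-64*18624)) = 3*(-1/64*1/18624) = 3*(-1/1191936) = -1/397312 ≈ -2.5169e-6)
((r + 2917) - 47786)*(-9705 - 13083) = ((-1/397312 + 2917) - 47786)*(-9705 - 13083) = (1158959103/397312 - 47786)*(-22788) = -17826992129/397312*(-22788) = 101560374158913/99328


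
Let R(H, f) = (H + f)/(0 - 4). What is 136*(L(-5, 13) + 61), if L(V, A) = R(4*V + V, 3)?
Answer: 9044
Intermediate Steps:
R(H, f) = -H/4 - f/4 (R(H, f) = (H + f)/(-4) = (H + f)*(-1/4) = -H/4 - f/4)
L(V, A) = -3/4 - 5*V/4 (L(V, A) = -(4*V + V)/4 - 1/4*3 = -5*V/4 - 3/4 = -3/4 - 5*V/4)
136*(L(-5, 13) + 61) = 136*((-3/4 - 5/4*(-5)) + 61) = 136*((-3/4 + 25/4) + 61) = 136*(11/2 + 61) = 136*(133/2) = 9044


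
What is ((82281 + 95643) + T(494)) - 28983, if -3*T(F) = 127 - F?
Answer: 447190/3 ≈ 1.4906e+5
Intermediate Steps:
T(F) = -127/3 + F/3 (T(F) = -(127 - F)/3 = -127/3 + F/3)
((82281 + 95643) + T(494)) - 28983 = ((82281 + 95643) + (-127/3 + (1/3)*494)) - 28983 = (177924 + (-127/3 + 494/3)) - 28983 = (177924 + 367/3) - 28983 = 534139/3 - 28983 = 447190/3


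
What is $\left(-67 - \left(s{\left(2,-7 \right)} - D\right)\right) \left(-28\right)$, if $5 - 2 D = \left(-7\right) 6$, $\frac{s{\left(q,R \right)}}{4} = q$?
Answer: $1442$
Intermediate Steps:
$s{\left(q,R \right)} = 4 q$
$D = \frac{47}{2}$ ($D = \frac{5}{2} - \frac{\left(-7\right) 6}{2} = \frac{5}{2} - -21 = \frac{5}{2} + 21 = \frac{47}{2} \approx 23.5$)
$\left(-67 - \left(s{\left(2,-7 \right)} - D\right)\right) \left(-28\right) = \left(-67 - \left(4 \cdot 2 - \frac{47}{2}\right)\right) \left(-28\right) = \left(-67 - \left(8 - \frac{47}{2}\right)\right) \left(-28\right) = \left(-67 - - \frac{31}{2}\right) \left(-28\right) = \left(-67 + \frac{31}{2}\right) \left(-28\right) = \left(- \frac{103}{2}\right) \left(-28\right) = 1442$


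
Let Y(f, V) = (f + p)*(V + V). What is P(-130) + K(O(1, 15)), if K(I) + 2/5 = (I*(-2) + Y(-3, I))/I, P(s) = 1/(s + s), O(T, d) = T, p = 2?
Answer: -229/52 ≈ -4.4038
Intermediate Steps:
Y(f, V) = 2*V*(2 + f) (Y(f, V) = (f + 2)*(V + V) = (2 + f)*(2*V) = 2*V*(2 + f))
P(s) = 1/(2*s)
K(I) = -22/5 (K(I) = -⅖ + (I*(-2) + 2*I*(2 - 3))/I = -⅖ + (-2*I + 2*I*(-1))/I = -⅖ + (-2*I - 2*I)/I = -⅖ + (-4*I)/I = -⅖ - 4 = -22/5)
P(-130) + K(O(1, 15)) = (½)/(-130) - 22/5 = (½)*(-1/130) - 22/5 = -1/260 - 22/5 = -229/52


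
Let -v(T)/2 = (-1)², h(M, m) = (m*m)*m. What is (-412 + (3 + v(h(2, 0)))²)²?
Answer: 168921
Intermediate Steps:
h(M, m) = m³ (h(M, m) = m²*m = m³)
v(T) = -2 (v(T) = -2*(-1)² = -2*1 = -2)
(-412 + (3 + v(h(2, 0)))²)² = (-412 + (3 - 2)²)² = (-412 + 1²)² = (-412 + 1)² = (-411)² = 168921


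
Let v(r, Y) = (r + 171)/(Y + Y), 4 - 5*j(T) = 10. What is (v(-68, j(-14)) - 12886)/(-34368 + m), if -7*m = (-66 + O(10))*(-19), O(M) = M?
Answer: 155147/414240 ≈ 0.37453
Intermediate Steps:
j(T) = -6/5 (j(T) = ⅘ - ⅕*10 = ⅘ - 2 = -6/5)
v(r, Y) = (171 + r)/(2*Y) (v(r, Y) = (171 + r)/((2*Y)) = (171 + r)*(1/(2*Y)) = (171 + r)/(2*Y))
m = -152 (m = -(-66 + 10)*(-19)/7 = -(-8)*(-19) = -⅐*1064 = -152)
(v(-68, j(-14)) - 12886)/(-34368 + m) = ((171 - 68)/(2*(-6/5)) - 12886)/(-34368 - 152) = ((½)*(-⅚)*103 - 12886)/(-34520) = (-515/12 - 12886)*(-1/34520) = -155147/12*(-1/34520) = 155147/414240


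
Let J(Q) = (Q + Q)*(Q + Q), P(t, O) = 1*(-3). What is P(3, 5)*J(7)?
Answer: -588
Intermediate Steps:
P(t, O) = -3
J(Q) = 4*Q² (J(Q) = (2*Q)*(2*Q) = 4*Q²)
P(3, 5)*J(7) = -12*7² = -12*49 = -3*196 = -588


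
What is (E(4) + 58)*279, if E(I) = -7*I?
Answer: 8370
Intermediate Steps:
(E(4) + 58)*279 = (-7*4 + 58)*279 = (-28 + 58)*279 = 30*279 = 8370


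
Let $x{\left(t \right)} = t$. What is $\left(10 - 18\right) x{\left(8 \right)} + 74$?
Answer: $10$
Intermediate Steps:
$\left(10 - 18\right) x{\left(8 \right)} + 74 = \left(10 - 18\right) 8 + 74 = \left(-8\right) 8 + 74 = -64 + 74 = 10$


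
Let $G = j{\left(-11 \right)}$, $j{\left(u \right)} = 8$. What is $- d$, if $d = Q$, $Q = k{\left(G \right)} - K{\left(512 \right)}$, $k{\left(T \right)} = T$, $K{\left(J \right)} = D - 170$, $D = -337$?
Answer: $-515$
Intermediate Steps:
$G = 8$
$K{\left(J \right)} = -507$ ($K{\left(J \right)} = -337 - 170 = -507$)
$Q = 515$ ($Q = 8 - -507 = 8 + 507 = 515$)
$d = 515$
$- d = \left(-1\right) 515 = -515$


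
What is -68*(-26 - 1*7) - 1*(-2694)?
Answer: 4938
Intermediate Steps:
-68*(-26 - 1*7) - 1*(-2694) = -68*(-26 - 7) + 2694 = -68*(-33) + 2694 = 2244 + 2694 = 4938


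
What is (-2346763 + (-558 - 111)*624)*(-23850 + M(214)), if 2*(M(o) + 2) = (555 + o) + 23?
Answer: 64837520864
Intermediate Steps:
M(o) = 287 + o/2 (M(o) = -2 + ((555 + o) + 23)/2 = -2 + (578 + o)/2 = -2 + (289 + o/2) = 287 + o/2)
(-2346763 + (-558 - 111)*624)*(-23850 + M(214)) = (-2346763 + (-558 - 111)*624)*(-23850 + (287 + (1/2)*214)) = (-2346763 - 669*624)*(-23850 + (287 + 107)) = (-2346763 - 417456)*(-23850 + 394) = -2764219*(-23456) = 64837520864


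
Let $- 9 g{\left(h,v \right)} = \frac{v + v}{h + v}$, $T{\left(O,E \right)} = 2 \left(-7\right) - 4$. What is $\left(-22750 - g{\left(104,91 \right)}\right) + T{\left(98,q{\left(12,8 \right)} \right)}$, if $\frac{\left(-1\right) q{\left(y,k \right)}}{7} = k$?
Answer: $- \frac{3073666}{135} \approx -22768.0$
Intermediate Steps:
$q{\left(y,k \right)} = - 7 k$
$T{\left(O,E \right)} = -18$ ($T{\left(O,E \right)} = -14 - 4 = -18$)
$g{\left(h,v \right)} = - \frac{2 v}{9 \left(h + v\right)}$ ($g{\left(h,v \right)} = - \frac{\left(v + v\right) \frac{1}{h + v}}{9} = - \frac{2 v \frac{1}{h + v}}{9} = - \frac{2 v}{9 \left(h + v\right)}$)
$\left(-22750 - g{\left(104,91 \right)}\right) + T{\left(98,q{\left(12,8 \right)} \right)} = \left(-22750 - \left(-2\right) 91 \frac{1}{9 \cdot 104 + 9 \cdot 91}\right) - 18 = \left(-22750 - \left(-2\right) 91 \frac{1}{936 + 819}\right) - 18 = \left(-22750 - \left(-2\right) 91 \cdot \frac{1}{1755}\right) - 18 = \left(-22750 - - \frac{14}{135}\right) - 18 = \left(-22750 + \frac{14}{135}\right) - 18 = - \frac{3071236}{135} - 18 = - \frac{3073666}{135}$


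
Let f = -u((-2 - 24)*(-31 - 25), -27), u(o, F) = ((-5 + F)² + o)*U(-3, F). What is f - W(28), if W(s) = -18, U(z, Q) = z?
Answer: 7458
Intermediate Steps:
u(o, F) = -3*o - 3*(-5 + F)² (u(o, F) = ((-5 + F)² + o)*(-3) = (o + (-5 + F)²)*(-3) = -3*o - 3*(-5 + F)²)
f = 7440 (f = -(-3*(-2 - 24)*(-31 - 25) - 3*(-5 - 27)²) = -(-(-78)*(-56) - 3*(-32)²) = -(-3*1456 - 3*1024) = -(-4368 - 3072) = -1*(-7440) = 7440)
f - W(28) = 7440 - 1*(-18) = 7440 + 18 = 7458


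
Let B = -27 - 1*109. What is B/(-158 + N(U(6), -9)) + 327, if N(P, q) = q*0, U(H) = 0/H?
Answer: 25901/79 ≈ 327.86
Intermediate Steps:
U(H) = 0
N(P, q) = 0
B = -136 (B = -27 - 109 = -136)
B/(-158 + N(U(6), -9)) + 327 = -136/(-158 + 0) + 327 = -136/(-158) + 327 = -1/158*(-136) + 327 = 68/79 + 327 = 25901/79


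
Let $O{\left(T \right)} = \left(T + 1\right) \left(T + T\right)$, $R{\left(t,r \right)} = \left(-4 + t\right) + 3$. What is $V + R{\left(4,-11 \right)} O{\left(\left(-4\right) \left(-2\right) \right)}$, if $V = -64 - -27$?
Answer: $395$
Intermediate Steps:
$R{\left(t,r \right)} = -1 + t$
$V = -37$ ($V = -64 + 27 = -37$)
$O{\left(T \right)} = 2 T \left(1 + T\right)$ ($O{\left(T \right)} = \left(1 + T\right) 2 T = 2 T \left(1 + T\right)$)
$V + R{\left(4,-11 \right)} O{\left(\left(-4\right) \left(-2\right) \right)} = -37 + \left(-1 + 4\right) 2 \left(\left(-4\right) \left(-2\right)\right) \left(1 - -8\right) = -37 + 3 \cdot 2 \cdot 8 \left(1 + 8\right) = -37 + 3 \cdot 2 \cdot 8 \cdot 9 = -37 + 3 \cdot 144 = -37 + 432 = 395$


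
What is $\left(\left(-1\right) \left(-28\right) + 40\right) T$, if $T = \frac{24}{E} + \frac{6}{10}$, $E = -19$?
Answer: $- \frac{4284}{95} \approx -45.095$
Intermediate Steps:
$T = - \frac{63}{95}$ ($T = \frac{24}{-19} + \frac{6}{10} = 24 \left(- \frac{1}{19}\right) + 6 \cdot \frac{1}{10} = - \frac{24}{19} + \frac{3}{5} = - \frac{63}{95} \approx -0.66316$)
$\left(\left(-1\right) \left(-28\right) + 40\right) T = \left(\left(-1\right) \left(-28\right) + 40\right) \left(- \frac{63}{95}\right) = \left(28 + 40\right) \left(- \frac{63}{95}\right) = 68 \left(- \frac{63}{95}\right) = - \frac{4284}{95}$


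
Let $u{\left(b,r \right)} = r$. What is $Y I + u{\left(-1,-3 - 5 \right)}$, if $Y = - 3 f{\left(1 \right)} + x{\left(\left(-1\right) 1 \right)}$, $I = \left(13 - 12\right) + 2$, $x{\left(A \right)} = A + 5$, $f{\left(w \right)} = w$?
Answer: $-5$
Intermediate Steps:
$x{\left(A \right)} = 5 + A$
$I = 3$ ($I = 1 + 2 = 3$)
$Y = 1$ ($Y = \left(-3\right) 1 + \left(5 - 1\right) = -3 + \left(5 - 1\right) = -3 + 4 = 1$)
$Y I + u{\left(-1,-3 - 5 \right)} = 1 \cdot 3 - 8 = 3 - 8 = -5$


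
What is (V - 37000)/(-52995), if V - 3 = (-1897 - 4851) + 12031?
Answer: 31714/52995 ≈ 0.59843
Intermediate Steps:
V = 5286 (V = 3 + ((-1897 - 4851) + 12031) = 3 + (-6748 + 12031) = 3 + 5283 = 5286)
(V - 37000)/(-52995) = (5286 - 37000)/(-52995) = -31714*(-1/52995) = 31714/52995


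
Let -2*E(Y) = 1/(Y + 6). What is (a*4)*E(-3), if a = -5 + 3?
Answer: 4/3 ≈ 1.3333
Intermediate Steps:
E(Y) = -1/(2*(6 + Y)) (E(Y) = -1/(2*(Y + 6)) = -1/(2*(6 + Y)))
a = -2
(a*4)*E(-3) = (-2*4)*(-1/(12 + 2*(-3))) = -(-8)/(12 - 6) = -(-8)/6 = -8*(-⅙) = 4/3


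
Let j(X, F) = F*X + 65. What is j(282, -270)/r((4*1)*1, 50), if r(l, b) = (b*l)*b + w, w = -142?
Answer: -76075/9858 ≈ -7.7171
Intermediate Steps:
j(X, F) = 65 + F*X
r(l, b) = -142 + l*b² (r(l, b) = (b*l)*b - 142 = l*b² - 142 = -142 + l*b²)
j(282, -270)/r((4*1)*1, 50) = (65 - 270*282)/(-142 + ((4*1)*1)*50²) = (65 - 76140)/(-142 + (4*1)*2500) = -76075/(-142 + 4*2500) = -76075/(-142 + 10000) = -76075/9858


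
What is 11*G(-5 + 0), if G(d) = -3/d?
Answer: 33/5 ≈ 6.6000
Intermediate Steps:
11*G(-5 + 0) = 11*(-3/(-5 + 0)) = 11*(-3/(-5)) = 11*(-3*(-⅕)) = 11*(⅗) = 33/5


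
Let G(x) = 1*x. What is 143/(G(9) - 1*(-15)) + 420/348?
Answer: 4987/696 ≈ 7.1652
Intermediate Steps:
G(x) = x
143/(G(9) - 1*(-15)) + 420/348 = 143/(9 - 1*(-15)) + 420/348 = 143/(9 + 15) + 420*(1/348) = 143/24 + 35/29 = 4987/696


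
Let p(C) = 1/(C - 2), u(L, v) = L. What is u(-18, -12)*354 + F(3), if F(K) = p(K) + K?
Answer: -6368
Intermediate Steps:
p(C) = 1/(-2 + C)
F(K) = K + 1/(-2 + K) (F(K) = 1/(-2 + K) + K = K + 1/(-2 + K))
u(-18, -12)*354 + F(3) = -18*354 + (1 + 3*(-2 + 3))/(-2 + 3) = -6372 + (1 + 3*1)/1 = -6372 + 1*(1 + 3) = -6372 + 1*4 = -6372 + 4 = -6368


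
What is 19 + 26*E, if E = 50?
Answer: 1319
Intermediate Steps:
19 + 26*E = 19 + 26*50 = 19 + 1300 = 1319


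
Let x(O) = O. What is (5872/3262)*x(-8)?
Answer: -23488/1631 ≈ -14.401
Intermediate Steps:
(5872/3262)*x(-8) = (5872/3262)*(-8) = (5872*(1/3262))*(-8) = (2936/1631)*(-8) = -23488/1631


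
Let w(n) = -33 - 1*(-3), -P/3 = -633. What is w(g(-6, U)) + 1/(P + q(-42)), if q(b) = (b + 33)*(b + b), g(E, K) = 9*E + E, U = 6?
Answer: -79649/2655 ≈ -30.000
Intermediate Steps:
P = 1899 (P = -3*(-633) = 1899)
g(E, K) = 10*E
q(b) = 2*b*(33 + b) (q(b) = (33 + b)*(2*b) = 2*b*(33 + b))
w(n) = -30 (w(n) = -33 + 3 = -30)
w(g(-6, U)) + 1/(P + q(-42)) = -30 + 1/(1899 + 2*(-42)*(33 - 42)) = -30 + 1/(1899 + 2*(-42)*(-9)) = -30 + 1/(1899 + 756) = -30 + 1/2655 = -79649/2655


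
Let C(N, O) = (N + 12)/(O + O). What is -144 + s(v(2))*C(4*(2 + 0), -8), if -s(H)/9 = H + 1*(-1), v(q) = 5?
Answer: -99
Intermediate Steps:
C(N, O) = (12 + N)/(2*O) (C(N, O) = (12 + N)/((2*O)) = (12 + N)*(1/(2*O)) = (12 + N)/(2*O))
s(H) = 9 - 9*H (s(H) = -9*(H + 1*(-1)) = -9*(H - 1) = -9*(-1 + H) = 9 - 9*H)
-144 + s(v(2))*C(4*(2 + 0), -8) = -144 + (9 - 9*5)*((1/2)*(12 + 4*(2 + 0))/(-8)) = -144 + (9 - 45)*((1/2)*(-1/8)*(12 + 4*2)) = -144 - 18*(-1)*(12 + 8)/8 = -144 - 18*(-1)*20/8 = -144 - 36*(-5/4) = -144 + 45 = -99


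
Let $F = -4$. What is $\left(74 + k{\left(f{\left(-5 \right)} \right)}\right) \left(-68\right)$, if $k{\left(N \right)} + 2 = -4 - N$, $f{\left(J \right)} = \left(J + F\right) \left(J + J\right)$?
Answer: $1496$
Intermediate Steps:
$f{\left(J \right)} = 2 J \left(-4 + J\right)$ ($f{\left(J \right)} = \left(J - 4\right) \left(J + J\right) = \left(-4 + J\right) 2 J = 2 J \left(-4 + J\right)$)
$k{\left(N \right)} = -6 - N$ ($k{\left(N \right)} = -2 - \left(4 + N\right) = -6 - N$)
$\left(74 + k{\left(f{\left(-5 \right)} \right)}\right) \left(-68\right) = \left(74 - \left(6 + 2 \left(-5\right) \left(-4 - 5\right)\right)\right) \left(-68\right) = \left(74 - \left(6 + 2 \left(-5\right) \left(-9\right)\right)\right) \left(-68\right) = \left(74 - 96\right) \left(-68\right) = \left(-22\right) \left(-68\right) = 1496$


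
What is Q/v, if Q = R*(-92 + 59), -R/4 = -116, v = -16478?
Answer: 696/749 ≈ 0.92924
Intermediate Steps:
R = 464 (R = -4*(-116) = 464)
Q = -15312 (Q = 464*(-92 + 59) = 464*(-33) = -15312)
Q/v = -15312/(-16478) = -15312*(-1/16478) = 696/749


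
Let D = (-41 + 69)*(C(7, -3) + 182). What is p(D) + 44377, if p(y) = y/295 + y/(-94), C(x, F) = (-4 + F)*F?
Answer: 614715863/13865 ≈ 44336.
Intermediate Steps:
C(x, F) = F*(-4 + F)
D = 5684 (D = (-41 + 69)*(-3*(-4 - 3) + 182) = 28*(-3*(-7) + 182) = 28*(21 + 182) = 28*203 = 5684)
p(y) = -201*y/27730 (p(y) = y*(1/295) + y*(-1/94) = y/295 - y/94 = -201*y/27730)
p(D) + 44377 = -201/27730*5684 + 44377 = -571242/13865 + 44377 = 614715863/13865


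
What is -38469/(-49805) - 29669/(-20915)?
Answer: 456448736/208334315 ≈ 2.1909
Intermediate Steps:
-38469/(-49805) - 29669/(-20915) = -38469*(-1/49805) - 29669*(-1/20915) = 38469/49805 + 29669/20915 = 456448736/208334315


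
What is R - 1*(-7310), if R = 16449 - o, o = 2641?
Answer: 21118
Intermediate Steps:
R = 13808 (R = 16449 - 1*2641 = 16449 - 2641 = 13808)
R - 1*(-7310) = 13808 - 1*(-7310) = 13808 + 7310 = 21118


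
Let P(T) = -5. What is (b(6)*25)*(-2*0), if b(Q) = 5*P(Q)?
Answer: 0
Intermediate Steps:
b(Q) = -25 (b(Q) = 5*(-5) = -25)
(b(6)*25)*(-2*0) = (-25*25)*(-2*0) = -625*0 = 0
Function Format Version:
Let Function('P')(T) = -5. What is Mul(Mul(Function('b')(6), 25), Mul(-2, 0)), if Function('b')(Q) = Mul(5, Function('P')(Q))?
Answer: 0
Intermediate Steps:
Function('b')(Q) = -25 (Function('b')(Q) = Mul(5, -5) = -25)
Mul(Mul(Function('b')(6), 25), Mul(-2, 0)) = Mul(Mul(-25, 25), Mul(-2, 0)) = Mul(-625, 0) = 0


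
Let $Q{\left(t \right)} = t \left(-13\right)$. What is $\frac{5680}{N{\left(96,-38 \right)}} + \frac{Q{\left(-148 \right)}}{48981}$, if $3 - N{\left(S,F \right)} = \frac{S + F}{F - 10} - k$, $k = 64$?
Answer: $\frac{6680239508}{80181897} \approx 83.314$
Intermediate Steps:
$N{\left(S,F \right)} = 67 - \frac{F + S}{-10 + F}$ ($N{\left(S,F \right)} = 3 - \left(\frac{S + F}{F - 10} - 64\right) = 3 - \left(\frac{F + S}{-10 + F} - 64\right) = 3 - \left(-64 + \frac{F + S}{-10 + F}\right) = 3 + \left(64 - \frac{F + S}{-10 + F}\right) = 67 - \frac{F + S}{-10 + F}$)
$Q{\left(t \right)} = - 13 t$
$\frac{5680}{N{\left(96,-38 \right)}} + \frac{Q{\left(-148 \right)}}{48981} = \frac{5680}{\frac{1}{-10 - 38} \left(-670 - 96 + 66 \left(-38\right)\right)} + \frac{\left(-13\right) \left(-148\right)}{48981} = \frac{5680}{\frac{1}{-48} \left(-670 - 96 - 2508\right)} + 1924 \cdot \frac{1}{48981} = \frac{5680}{\left(- \frac{1}{48}\right) \left(-3274\right)} + \frac{1924}{48981} = \frac{5680}{\frac{1637}{24}} + \frac{1924}{48981} = 5680 \cdot \frac{24}{1637} + \frac{1924}{48981} = \frac{136320}{1637} + \frac{1924}{48981} = \frac{6680239508}{80181897}$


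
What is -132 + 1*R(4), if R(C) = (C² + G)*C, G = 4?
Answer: -52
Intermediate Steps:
R(C) = C*(4 + C²) (R(C) = (C² + 4)*C = (4 + C²)*C = C*(4 + C²))
-132 + 1*R(4) = -132 + 1*(4*(4 + 4²)) = -132 + 1*(4*(4 + 16)) = -132 + 1*(4*20) = -132 + 1*80 = -132 + 80 = -52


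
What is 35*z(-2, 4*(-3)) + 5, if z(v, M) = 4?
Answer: 145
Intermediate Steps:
35*z(-2, 4*(-3)) + 5 = 35*4 + 5 = 140 + 5 = 145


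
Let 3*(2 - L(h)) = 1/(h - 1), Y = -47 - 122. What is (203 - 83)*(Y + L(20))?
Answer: -380800/19 ≈ -20042.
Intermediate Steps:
Y = -169
L(h) = 2 - 1/(3*(-1 + h)) (L(h) = 2 - 1/(3*(h - 1)) = 2 - 1/(3*(-1 + h)))
(203 - 83)*(Y + L(20)) = (203 - 83)*(-169 + (-7 + 6*20)/(3*(-1 + 20))) = 120*(-169 + (⅓)*(-7 + 120)/19) = 120*(-169 + (⅓)*(1/19)*113) = 120*(-169 + 113/57) = 120*(-9520/57) = -380800/19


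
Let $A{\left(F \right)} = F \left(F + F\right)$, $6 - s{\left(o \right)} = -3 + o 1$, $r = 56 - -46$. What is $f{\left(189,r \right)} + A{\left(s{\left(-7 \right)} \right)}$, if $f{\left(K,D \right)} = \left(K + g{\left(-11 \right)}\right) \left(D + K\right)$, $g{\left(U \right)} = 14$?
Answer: $59585$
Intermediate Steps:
$r = 102$ ($r = 56 + 46 = 102$)
$s{\left(o \right)} = 9 - o$ ($s{\left(o \right)} = 6 - \left(-3 + o 1\right) = 6 - \left(-3 + o\right) = 9 - o$)
$A{\left(F \right)} = 2 F^{2}$ ($A{\left(F \right)} = F 2 F = 2 F^{2}$)
$f{\left(K,D \right)} = \left(14 + K\right) \left(D + K\right)$ ($f{\left(K,D \right)} = \left(K + 14\right) \left(D + K\right) = \left(14 + K\right) \left(D + K\right)$)
$f{\left(189,r \right)} + A{\left(s{\left(-7 \right)} \right)} = \left(189^{2} + 14 \cdot 102 + 14 \cdot 189 + 102 \cdot 189\right) + 2 \left(9 - -7\right)^{2} = \left(35721 + 1428 + 2646 + 19278\right) + 2 \left(9 + 7\right)^{2} = 59073 + 2 \cdot 16^{2} = 59073 + 2 \cdot 256 = 59073 + 512 = 59585$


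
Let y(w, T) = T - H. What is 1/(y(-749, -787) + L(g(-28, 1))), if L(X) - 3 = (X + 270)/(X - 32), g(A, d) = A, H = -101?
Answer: -30/20611 ≈ -0.0014555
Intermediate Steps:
L(X) = 3 + (270 + X)/(-32 + X) (L(X) = 3 + (X + 270)/(X - 32) = 3 + (270 + X)/(-32 + X))
y(w, T) = 101 + T (y(w, T) = T - 1*(-101) = T + 101 = 101 + T)
1/(y(-749, -787) + L(g(-28, 1))) = 1/((101 - 787) + 2*(87 + 2*(-28))/(-32 - 28)) = 1/(-686 + 2*(87 - 56)/(-60)) = 1/(-686 + 2*(-1/60)*31) = 1/(-686 - 31/30) = 1/(-20611/30) = -30/20611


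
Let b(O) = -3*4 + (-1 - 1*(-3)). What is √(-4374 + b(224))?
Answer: 4*I*√274 ≈ 66.212*I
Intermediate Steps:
b(O) = -10 (b(O) = -12 + (-1 + 3) = -12 + 2 = -10)
√(-4374 + b(224)) = √(-4374 - 10) = √(-4384) = 4*I*√274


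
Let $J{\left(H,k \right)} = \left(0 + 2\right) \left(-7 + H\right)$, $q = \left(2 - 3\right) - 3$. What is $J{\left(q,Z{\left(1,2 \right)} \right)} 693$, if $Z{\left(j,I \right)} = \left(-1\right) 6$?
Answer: $-15246$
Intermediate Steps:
$Z{\left(j,I \right)} = -6$
$q = -4$ ($q = -1 - 3 = -4$)
$J{\left(H,k \right)} = -14 + 2 H$ ($J{\left(H,k \right)} = 2 \left(-7 + H\right) = -14 + 2 H$)
$J{\left(q,Z{\left(1,2 \right)} \right)} 693 = \left(-14 + 2 \left(-4\right)\right) 693 = \left(-14 - 8\right) 693 = \left(-22\right) 693 = -15246$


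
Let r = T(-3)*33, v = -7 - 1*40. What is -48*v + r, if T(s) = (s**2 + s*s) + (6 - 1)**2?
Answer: 3675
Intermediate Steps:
v = -47 (v = -7 - 40 = -47)
T(s) = 25 + 2*s**2 (T(s) = (s**2 + s**2) + 5**2 = 2*s**2 + 25 = 25 + 2*s**2)
r = 1419 (r = (25 + 2*(-3)**2)*33 = (25 + 2*9)*33 = (25 + 18)*33 = 43*33 = 1419)
-48*v + r = -48*(-47) + 1419 = 2256 + 1419 = 3675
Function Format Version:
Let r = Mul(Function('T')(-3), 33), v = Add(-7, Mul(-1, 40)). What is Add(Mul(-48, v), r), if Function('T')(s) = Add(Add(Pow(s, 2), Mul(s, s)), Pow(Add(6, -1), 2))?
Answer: 3675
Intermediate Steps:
v = -47 (v = Add(-7, -40) = -47)
Function('T')(s) = Add(25, Mul(2, Pow(s, 2))) (Function('T')(s) = Add(Add(Pow(s, 2), Pow(s, 2)), Pow(5, 2)) = Add(Mul(2, Pow(s, 2)), 25) = Add(25, Mul(2, Pow(s, 2))))
r = 1419 (r = Mul(Add(25, Mul(2, Pow(-3, 2))), 33) = Mul(Add(25, Mul(2, 9)), 33) = Mul(Add(25, 18), 33) = Mul(43, 33) = 1419)
Add(Mul(-48, v), r) = Add(Mul(-48, -47), 1419) = Add(2256, 1419) = 3675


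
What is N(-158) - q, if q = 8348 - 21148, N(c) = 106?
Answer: 12906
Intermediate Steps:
q = -12800
N(-158) - q = 106 - 1*(-12800) = 106 + 12800 = 12906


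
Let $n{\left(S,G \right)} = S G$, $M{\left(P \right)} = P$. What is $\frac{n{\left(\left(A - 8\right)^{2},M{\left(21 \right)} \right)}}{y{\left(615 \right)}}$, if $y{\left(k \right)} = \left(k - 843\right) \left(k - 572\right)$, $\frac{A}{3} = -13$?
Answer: $- \frac{15463}{3268} \approx -4.7316$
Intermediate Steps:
$A = -39$ ($A = 3 \left(-13\right) = -39$)
$n{\left(S,G \right)} = G S$
$y{\left(k \right)} = \left(-843 + k\right) \left(-572 + k\right)$
$\frac{n{\left(\left(A - 8\right)^{2},M{\left(21 \right)} \right)}}{y{\left(615 \right)}} = \frac{21 \left(-39 - 8\right)^{2}}{482196 + 615^{2} - 870225} = \frac{21 \left(-47\right)^{2}}{482196 + 378225 - 870225} = \frac{21 \cdot 2209}{-9804} = 46389 \left(- \frac{1}{9804}\right) = - \frac{15463}{3268}$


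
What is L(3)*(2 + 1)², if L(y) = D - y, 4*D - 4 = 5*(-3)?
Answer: -207/4 ≈ -51.750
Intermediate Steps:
D = -11/4 (D = 1 + (5*(-3))/4 = 1 + (¼)*(-15) = 1 - 15/4 = -11/4 ≈ -2.7500)
L(y) = -11/4 - y
L(3)*(2 + 1)² = (-11/4 - 1*3)*(2 + 1)² = (-11/4 - 3)*3² = -23/4*9 = -207/4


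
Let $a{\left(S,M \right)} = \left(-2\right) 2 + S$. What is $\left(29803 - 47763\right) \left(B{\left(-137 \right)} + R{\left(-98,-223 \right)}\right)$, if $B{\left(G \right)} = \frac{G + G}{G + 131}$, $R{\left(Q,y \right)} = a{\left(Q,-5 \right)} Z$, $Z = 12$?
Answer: $\frac{63488600}{3} \approx 2.1163 \cdot 10^{7}$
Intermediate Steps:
$a{\left(S,M \right)} = -4 + S$
$R{\left(Q,y \right)} = -48 + 12 Q$ ($R{\left(Q,y \right)} = \left(-4 + Q\right) 12 = -48 + 12 Q$)
$B{\left(G \right)} = \frac{2 G}{131 + G}$
$\left(29803 - 47763\right) \left(B{\left(-137 \right)} + R{\left(-98,-223 \right)}\right) = \left(29803 - 47763\right) \left(2 \left(-137\right) \frac{1}{131 - 137} + \left(-48 + 12 \left(-98\right)\right)\right) = - 17960 \left(2 \left(-137\right) \frac{1}{-6} - 1224\right) = - 17960 \left(2 \left(-137\right) \left(- \frac{1}{6}\right) - 1224\right) = - 17960 \left(\frac{137}{3} - 1224\right) = \left(-17960\right) \left(- \frac{3535}{3}\right) = \frac{63488600}{3}$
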